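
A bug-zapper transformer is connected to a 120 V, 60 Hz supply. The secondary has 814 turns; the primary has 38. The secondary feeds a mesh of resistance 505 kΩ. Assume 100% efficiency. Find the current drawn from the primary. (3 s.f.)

V_s = V_p × N_s/N_p = 120 × 814/38 = 2570.5 V.
I_s = V_s/R = 2570.5/505000 = 0.0050902 A.
For an ideal transformer I_p N_p = I_s N_s, so I_p = 0.0050902 × 814/38 = 0.109 A.

I_p ≈ 0.109 A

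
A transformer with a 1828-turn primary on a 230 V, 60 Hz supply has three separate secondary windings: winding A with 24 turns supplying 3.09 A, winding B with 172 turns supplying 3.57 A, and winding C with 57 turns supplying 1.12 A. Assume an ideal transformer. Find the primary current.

V_A = 230 × 24/1828 = 3.0197 V; V_B = 230 × 172/1828 = 21.641 V; V_C = 230 × 57/1828 = 7.1718 V.
P_out = V_A I_A + V_B I_B + V_C I_C = 3.0197×3.09 + 21.641×3.57 + 7.1718×1.12 = 9.3309 + 77.259 + 8.0324 = 94.622 W.
Ideal ⇒ P_in = P_out, so I_p = P_out/V_p = 94.622/230 = 0.411 A.

I_p ≈ 0.411 A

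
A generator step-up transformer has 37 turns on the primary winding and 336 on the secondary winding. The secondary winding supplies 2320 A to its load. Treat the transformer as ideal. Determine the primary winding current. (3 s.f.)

I_p ≈ 21100 A

For an ideal transformer I_p/I_s = N_s/N_p, so I_p = 2320 × 336/37 = 21100 A.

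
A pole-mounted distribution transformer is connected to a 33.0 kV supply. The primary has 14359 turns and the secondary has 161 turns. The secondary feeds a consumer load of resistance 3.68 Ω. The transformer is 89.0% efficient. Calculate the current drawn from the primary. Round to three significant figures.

V_s = 33000 × 161/14359 = 370.01 V.
I_s = V_s/R = 370.01/3.68 = 100.55 A.
P_out = V_s I_s = 370.01 × 100.55 = 37203 W.
P_in = P_out/η = 37203/0.890 = 41802 W.
I_p = P_in/V_p = 41802/33000 = 1.27 A.

I_p ≈ 1.27 A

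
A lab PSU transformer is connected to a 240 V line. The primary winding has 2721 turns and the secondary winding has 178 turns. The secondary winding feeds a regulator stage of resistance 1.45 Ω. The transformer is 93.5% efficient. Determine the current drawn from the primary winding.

V_s = 240 × 178/2721 = 15.700 V.
I_s = V_s/R = 15.700/1.45 = 10.828 A.
P_out = V_s I_s = 15.700 × 10.828 = 170.00 W.
P_in = P_out/η = 170.00/0.935 = 181.81 W.
I_p = P_in/V_p = 181.81/240 = 0.758 A.

I_p ≈ 0.758 A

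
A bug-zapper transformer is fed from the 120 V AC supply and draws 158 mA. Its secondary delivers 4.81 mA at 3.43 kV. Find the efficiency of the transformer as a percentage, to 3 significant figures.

P_in = 120 × 0.158 = 18.9600 W.
P_out = 3430 × 0.00481 = 16.4983 W.
η = P_out/P_in = 16.4983/18.9600 = 0.870.

η ≈ 87.0%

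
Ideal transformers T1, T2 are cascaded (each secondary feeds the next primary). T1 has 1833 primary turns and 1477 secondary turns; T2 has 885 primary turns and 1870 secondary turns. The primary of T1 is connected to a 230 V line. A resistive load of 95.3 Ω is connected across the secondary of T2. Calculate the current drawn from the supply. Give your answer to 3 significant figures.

After T1: V = 230.00 × 1477/1833 = 185.33 V.
After T2: V = 185.33 × 1870/885 = 391.60 V.
I_load = 391.60/95.3 = 4.1091 A, so P_out = 391.60 × 4.1091 = 1609.1 W.
All ideal ⇒ P_in = P_out, so I_supply = 1609.1/230 = 7.00 A.

I_supply ≈ 7.00 A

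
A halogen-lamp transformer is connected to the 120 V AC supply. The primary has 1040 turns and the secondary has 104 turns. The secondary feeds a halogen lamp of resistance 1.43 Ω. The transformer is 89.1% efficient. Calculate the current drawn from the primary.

I_p ≈ 0.942 A

V_s = 120 × 104/1040 = 12.000 V.
I_s = V_s/R = 12.000/1.43 = 8.3916 A.
P_out = V_s I_s = 12.000 × 8.3916 = 100.70 W.
P_in = P_out/η = 100.70/0.891 = 113.02 W.
I_p = P_in/V_p = 113.02/120 = 0.942 A.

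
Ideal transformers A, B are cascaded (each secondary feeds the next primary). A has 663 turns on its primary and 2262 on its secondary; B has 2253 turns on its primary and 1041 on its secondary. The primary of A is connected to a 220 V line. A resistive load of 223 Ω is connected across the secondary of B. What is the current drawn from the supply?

I_supply ≈ 2.45 A

After A: V = 220.00 × 2262/663 = 750.59 V.
After B: V = 750.59 × 1041/2253 = 346.81 V.
I_load = 346.81/223 = 1.5552 A, so P_out = 346.81 × 1.5552 = 539.36 W.
All ideal ⇒ P_in = P_out, so I_supply = 539.36/220 = 2.45 A.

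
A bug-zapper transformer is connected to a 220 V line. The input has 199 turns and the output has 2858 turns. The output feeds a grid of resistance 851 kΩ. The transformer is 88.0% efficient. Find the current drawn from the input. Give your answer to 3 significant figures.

I_in ≈ 0.0606 A

V_out = 220 × 2858/199 = 3159.6 V.
I_out = V_out/R = 3159.6/851000 = 0.0037128 A.
P_out = V_out I_out = 3159.6 × 0.0037128 = 11.731 W.
P_in = P_out/η = 11.731/0.880 = 13.331 W.
I_in = P_in/V_in = 13.331/220 = 0.0606 A.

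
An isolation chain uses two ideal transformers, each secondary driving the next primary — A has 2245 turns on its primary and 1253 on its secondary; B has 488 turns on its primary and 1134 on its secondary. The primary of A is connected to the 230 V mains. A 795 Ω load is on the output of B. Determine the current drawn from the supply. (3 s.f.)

I_supply ≈ 0.487 A

After A: V = 230.00 × 1253/2245 = 128.37 V.
After B: V = 128.37 × 1134/488 = 298.30 V.
I_load = 298.30/795 = 0.37522 A, so P_out = 298.30 × 0.37522 = 111.93 W.
All ideal ⇒ P_in = P_out, so I_supply = 111.93/230 = 0.487 A.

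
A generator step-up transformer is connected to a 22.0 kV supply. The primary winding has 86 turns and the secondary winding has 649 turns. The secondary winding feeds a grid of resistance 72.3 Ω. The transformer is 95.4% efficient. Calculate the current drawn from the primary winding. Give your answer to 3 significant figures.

V_s = 22000 × 649/86 = 166020 V.
I_s = V_s/R = 166020/72.3 = 2296.3 A.
P_out = V_s I_s = 166020 × 2296.3 = 3.8124×10^8 W.
P_in = P_out/η = 3.8124×10^8/0.954 = 3.9962×10^8 W.
I_p = P_in/V_p = 3.9962×10^8/22000 = 18200 A.

I_p ≈ 18200 A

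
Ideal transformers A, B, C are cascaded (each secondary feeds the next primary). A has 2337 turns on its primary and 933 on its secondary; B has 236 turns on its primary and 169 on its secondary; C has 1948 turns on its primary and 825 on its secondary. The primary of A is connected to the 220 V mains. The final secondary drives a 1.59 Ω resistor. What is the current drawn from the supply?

I_supply ≈ 2.03 A

After A: V = 220.00 × 933/2337 = 87.831 V.
After B: V = 87.831 × 169/236 = 62.896 V.
After C: V = 62.896 × 825/1948 = 26.637 V.
I_load = 26.637/1.59 = 16.753 A, so P_out = 26.637 × 16.753 = 446.25 W.
All ideal ⇒ P_in = P_out, so I_supply = 446.25/220 = 2.03 A.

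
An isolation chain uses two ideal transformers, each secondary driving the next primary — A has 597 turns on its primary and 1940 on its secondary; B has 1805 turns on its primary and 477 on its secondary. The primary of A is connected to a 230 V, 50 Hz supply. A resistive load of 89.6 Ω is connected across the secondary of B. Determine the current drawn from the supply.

I_supply ≈ 1.89 A

After A: V = 230.00 × 1940/597 = 747.40 V.
After B: V = 747.40 × 477/1805 = 197.51 V.
I_load = 197.51/89.6 = 2.2044 A, so P_out = 197.51 × 2.2044 = 435.40 W.
All ideal ⇒ P_in = P_out, so I_supply = 435.40/230 = 1.89 A.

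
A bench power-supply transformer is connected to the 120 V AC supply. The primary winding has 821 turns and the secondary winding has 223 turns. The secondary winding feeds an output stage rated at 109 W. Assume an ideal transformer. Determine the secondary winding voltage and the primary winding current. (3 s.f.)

V_s = V_p × N_s/N_p = 120 × 223/821 = 32.594 V.
I_s = P/V_s = 109/32.594 = 3.3441 A.
I_p = I_s × N_s/N_p = 3.3441 × 223/821 = 0.908 A.

V_s ≈ 32.6 V, I_p ≈ 0.908 A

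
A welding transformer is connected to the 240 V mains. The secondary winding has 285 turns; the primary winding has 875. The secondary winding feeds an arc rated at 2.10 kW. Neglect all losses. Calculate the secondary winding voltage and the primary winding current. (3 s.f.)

V_s ≈ 78.2 V, I_p ≈ 8.75 A

V_s = V_p × N_s/N_p = 240 × 285/875 = 78.171 V.
I_s = P/V_s = 2100/78.171 = 26.864 A.
I_p = I_s × N_s/N_p = 26.864 × 285/875 = 8.75 A.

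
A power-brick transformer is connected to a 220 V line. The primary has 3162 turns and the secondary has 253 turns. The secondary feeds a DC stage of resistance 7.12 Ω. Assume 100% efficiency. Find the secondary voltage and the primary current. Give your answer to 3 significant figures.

V_s = V_p × N_s/N_p = 220 × 253/3162 = 17.603 V.
I_s = V_s/R = 17.603/7.12 = 2.4723 A.
I_p = I_s × N_s/N_p = 2.4723 × 253/3162 = 0.198 A.

V_s ≈ 17.6 V, I_p ≈ 0.198 A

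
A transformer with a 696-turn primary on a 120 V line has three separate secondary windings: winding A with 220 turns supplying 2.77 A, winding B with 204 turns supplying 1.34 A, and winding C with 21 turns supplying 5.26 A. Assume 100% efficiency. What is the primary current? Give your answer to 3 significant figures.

V_A = 120 × 220/696 = 37.931 V; V_B = 120 × 204/696 = 35.172 V; V_C = 120 × 21/696 = 3.6207 V.
P_out = V_A I_A + V_B I_B + V_C I_C = 37.931×2.77 + 35.172×1.34 + 3.6207×5.26 = 105.07 + 47.131 + 19.045 = 171.24 W.
Ideal ⇒ P_in = P_out, so I_p = P_out/V_p = 171.24/120 = 1.43 A.

I_p ≈ 1.43 A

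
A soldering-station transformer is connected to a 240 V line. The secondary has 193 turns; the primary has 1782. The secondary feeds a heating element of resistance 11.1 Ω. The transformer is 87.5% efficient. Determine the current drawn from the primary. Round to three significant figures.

I_p ≈ 0.290 A

V_s = 240 × 193/1782 = 25.993 V.
I_s = V_s/R = 25.993/11.1 = 2.3417 A.
P_out = V_s I_s = 25.993 × 2.3417 = 60.869 W.
P_in = P_out/η = 60.869/0.875 = 69.565 W.
I_p = P_in/V_p = 69.565/240 = 0.290 A.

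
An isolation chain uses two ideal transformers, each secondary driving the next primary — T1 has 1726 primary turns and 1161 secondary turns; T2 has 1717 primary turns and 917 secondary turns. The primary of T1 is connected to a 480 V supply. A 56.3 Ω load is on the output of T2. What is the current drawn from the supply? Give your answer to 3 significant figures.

I_supply ≈ 1.10 A

Secondary of T1: V = 480.00 × 1161/1726 = 322.87 V.
Secondary of T2: V = 322.87 × 917/1717 = 172.44 V.
I_load = 172.44/56.3 = 3.0628 A, so P_out = 172.44 × 3.0628 = 528.15 W.
All ideal ⇒ P_in = P_out, so I_supply = 528.15/480 = 1.10 A.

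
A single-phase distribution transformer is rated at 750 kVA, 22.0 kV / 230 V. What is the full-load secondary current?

I_s ≈ 3260 A

I_s = S/V_s = 750000/230 = 3260 A.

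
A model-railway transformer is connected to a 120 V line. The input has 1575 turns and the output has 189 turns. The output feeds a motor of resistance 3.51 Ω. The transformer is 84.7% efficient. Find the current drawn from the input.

V_out = 120 × 189/1575 = 14.400 V.
I_out = V_out/R = 14.400/3.51 = 4.1026 A.
P_out = V_out I_out = 14.400 × 4.1026 = 59.077 W.
P_in = P_out/η = 59.077/0.847 = 69.748 W.
I_in = P_in/V_in = 69.748/120 = 0.581 A.

I_in ≈ 0.581 A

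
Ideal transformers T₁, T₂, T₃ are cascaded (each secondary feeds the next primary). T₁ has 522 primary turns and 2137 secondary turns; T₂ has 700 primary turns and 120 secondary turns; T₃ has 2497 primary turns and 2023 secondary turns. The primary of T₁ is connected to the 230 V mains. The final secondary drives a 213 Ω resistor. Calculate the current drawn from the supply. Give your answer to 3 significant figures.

Secondary of T₁: V = 230.00 × 2137/522 = 941.59 V.
Secondary of T₂: V = 941.59 × 120/700 = 161.42 V.
Secondary of T₃: V = 161.42 × 2023/2497 = 130.77 V.
I_load = 130.77/213 = 0.61396 A, so P_out = 130.77 × 0.61396 = 80.291 W.
All ideal ⇒ P_in = P_out, so I_supply = 80.291/230 = 0.349 A.

I_supply ≈ 0.349 A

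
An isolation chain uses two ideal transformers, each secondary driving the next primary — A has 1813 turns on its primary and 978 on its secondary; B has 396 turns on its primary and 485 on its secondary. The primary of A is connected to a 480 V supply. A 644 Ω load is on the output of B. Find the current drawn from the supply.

After A: V = 480.00 × 978/1813 = 258.93 V.
After B: V = 258.93 × 485/396 = 317.12 V.
I_load = 317.12/644 = 0.49243 A, so P_out = 317.12 × 0.49243 = 156.16 W.
All ideal ⇒ P_in = P_out, so I_supply = 156.16/480 = 0.325 A.

I_supply ≈ 0.325 A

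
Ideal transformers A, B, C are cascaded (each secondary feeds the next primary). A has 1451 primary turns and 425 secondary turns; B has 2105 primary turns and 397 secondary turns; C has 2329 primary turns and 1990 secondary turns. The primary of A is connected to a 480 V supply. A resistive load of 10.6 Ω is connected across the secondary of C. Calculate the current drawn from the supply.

Secondary of A: V = 480.00 × 425/1451 = 140.59 V.
Secondary of B: V = 140.59 × 397/2105 = 26.516 V.
Secondary of C: V = 26.516 × 1990/2329 = 22.656 V.
I_load = 22.656/10.6 = 2.1374 A, so P_out = 22.656 × 2.1374 = 48.424 W.
All ideal ⇒ P_in = P_out, so I_supply = 48.424/480 = 0.101 A.

I_supply ≈ 0.101 A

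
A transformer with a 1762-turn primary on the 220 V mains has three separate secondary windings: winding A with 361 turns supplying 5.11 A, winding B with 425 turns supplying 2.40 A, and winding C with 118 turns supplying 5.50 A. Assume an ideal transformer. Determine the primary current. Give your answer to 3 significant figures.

V_A = 220 × 361/1762 = 45.074 V; V_B = 220 × 425/1762 = 53.065 V; V_C = 220 × 118/1762 = 14.733 V.
P_out = V_A I_A + V_B I_B + V_C I_C = 45.074×5.11 + 53.065×2.40 + 14.733×5.50 = 230.33 + 127.36 + 81.033 = 438.72 W.
Ideal ⇒ P_in = P_out, so I_p = P_out/V_p = 438.72/220 = 1.99 A.

I_p ≈ 1.99 A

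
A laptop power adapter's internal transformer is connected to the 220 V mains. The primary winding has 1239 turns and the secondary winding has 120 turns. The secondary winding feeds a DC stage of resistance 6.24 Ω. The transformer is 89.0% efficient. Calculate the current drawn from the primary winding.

V_s = 220 × 120/1239 = 21.308 V.
I_s = V_s/R = 21.308/6.24 = 3.4147 A.
P_out = V_s I_s = 21.308 × 3.4147 = 72.758 W.
P_in = P_out/η = 72.758/0.890 = 81.751 W.
I_p = P_in/V_p = 81.751/220 = 0.372 A.

I_p ≈ 0.372 A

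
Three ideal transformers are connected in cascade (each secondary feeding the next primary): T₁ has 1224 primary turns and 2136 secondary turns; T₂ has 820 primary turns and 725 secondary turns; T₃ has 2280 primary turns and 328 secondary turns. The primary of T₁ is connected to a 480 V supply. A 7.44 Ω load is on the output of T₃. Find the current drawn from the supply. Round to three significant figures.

I_supply ≈ 3.18 A

Secondary of T₁: V = 480.00 × 2136/1224 = 837.65 V.
Secondary of T₂: V = 837.65 × 725/820 = 740.60 V.
Secondary of T₃: V = 740.60 × 328/2280 = 106.54 V.
I_load = 106.54/7.44 = 14.320 A, so P_out = 106.54 × 14.320 = 1525.7 W.
All ideal ⇒ P_in = P_out, so I_supply = 1525.7/480 = 3.18 A.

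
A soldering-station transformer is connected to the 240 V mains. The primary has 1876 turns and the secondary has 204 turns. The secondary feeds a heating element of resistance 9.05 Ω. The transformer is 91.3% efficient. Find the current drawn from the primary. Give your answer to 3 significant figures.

V_s = 240 × 204/1876 = 26.098 V.
I_s = V_s/R = 26.098/9.05 = 2.8838 A.
P_out = V_s I_s = 26.098 × 2.8838 = 75.261 W.
P_in = P_out/η = 75.261/0.913 = 82.432 W.
I_p = P_in/V_p = 82.432/240 = 0.343 A.

I_p ≈ 0.343 A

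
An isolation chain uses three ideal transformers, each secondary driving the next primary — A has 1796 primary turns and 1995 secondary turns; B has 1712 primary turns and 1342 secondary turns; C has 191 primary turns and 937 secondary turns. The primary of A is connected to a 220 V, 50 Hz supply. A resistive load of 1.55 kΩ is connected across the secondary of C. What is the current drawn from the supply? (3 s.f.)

I_supply ≈ 2.59 A

Secondary of A: V = 220.00 × 1995/1796 = 244.38 V.
Secondary of B: V = 244.38 × 1342/1712 = 191.56 V.
Secondary of C: V = 191.56 × 937/191 = 939.75 V.
I_load = 939.75/1550 = 0.60629 A, so P_out = 939.75 × 0.60629 = 569.77 W.
All ideal ⇒ P_in = P_out, so I_supply = 569.77/220 = 2.59 A.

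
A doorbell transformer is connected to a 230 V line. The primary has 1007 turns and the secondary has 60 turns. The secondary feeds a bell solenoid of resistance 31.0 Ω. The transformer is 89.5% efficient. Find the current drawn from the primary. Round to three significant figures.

I_p ≈ 0.0294 A

V_s = 230 × 60/1007 = 13.704 V.
I_s = V_s/R = 13.704/31.0 = 0.44207 A.
P_out = V_s I_s = 13.704 × 0.44207 = 6.0581 W.
P_in = P_out/η = 6.0581/0.895 = 6.7688 W.
I_p = P_in/V_p = 6.7688/230 = 0.0294 A.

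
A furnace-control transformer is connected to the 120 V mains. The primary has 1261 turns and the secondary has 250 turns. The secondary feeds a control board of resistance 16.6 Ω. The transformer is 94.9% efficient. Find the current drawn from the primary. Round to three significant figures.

V_s = 120 × 250/1261 = 23.791 V.
I_s = V_s/R = 23.791/16.6 = 1.4332 A.
P_out = V_s I_s = 23.791 × 1.4332 = 34.096 W.
P_in = P_out/η = 34.096/0.949 = 35.928 W.
I_p = P_in/V_p = 35.928/120 = 0.299 A.

I_p ≈ 0.299 A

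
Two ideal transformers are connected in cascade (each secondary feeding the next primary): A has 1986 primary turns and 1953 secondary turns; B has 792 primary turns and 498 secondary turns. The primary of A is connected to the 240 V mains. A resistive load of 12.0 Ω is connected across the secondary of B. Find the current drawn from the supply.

Secondary of A: V = 240.00 × 1953/1986 = 236.01 V.
Secondary of B: V = 236.01 × 498/792 = 148.40 V.
I_load = 148.40/12.0 = 12.367 A, so P_out = 148.40 × 12.367 = 1835.3 W.
All ideal ⇒ P_in = P_out, so I_supply = 1835.3/240 = 7.65 A.

I_supply ≈ 7.65 A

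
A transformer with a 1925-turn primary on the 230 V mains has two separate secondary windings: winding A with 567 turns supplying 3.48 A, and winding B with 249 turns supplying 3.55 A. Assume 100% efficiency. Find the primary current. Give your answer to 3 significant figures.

I_p ≈ 1.48 A

V_A = 230 × 567/1925 = 67.745 V; V_B = 230 × 249/1925 = 29.751 V.
P_out = V_A I_A + V_B I_B = 67.745×3.48 + 29.751×3.55 = 235.75 + 105.61 = 341.37 W.
Ideal ⇒ P_in = P_out, so I_p = P_out/V_p = 341.37/230 = 1.48 A.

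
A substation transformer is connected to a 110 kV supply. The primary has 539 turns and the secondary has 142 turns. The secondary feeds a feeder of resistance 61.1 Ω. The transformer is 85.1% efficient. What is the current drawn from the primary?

I_p ≈ 147 A

V_s = 110000 × 142/539 = 28980 V.
I_s = V_s/R = 28980/61.1 = 474.30 A.
P_out = V_s I_s = 28980 × 474.30 = 1.3745×10^7 W.
P_in = P_out/η = 1.3745×10^7/0.851 = 1.6152×10^7 W.
I_p = P_in/V_p = 1.6152×10^7/110000 = 147 A.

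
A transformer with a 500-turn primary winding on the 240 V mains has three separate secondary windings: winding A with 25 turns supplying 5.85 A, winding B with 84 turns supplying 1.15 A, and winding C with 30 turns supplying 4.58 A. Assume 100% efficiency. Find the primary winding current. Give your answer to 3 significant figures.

V_A = 240 × 25/500 = 12.000 V; V_B = 240 × 84/500 = 40.320 V; V_C = 240 × 30/500 = 14.400 V.
P_out = V_A I_A + V_B I_B + V_C I_C = 12.000×5.85 + 40.320×1.15 + 14.400×4.58 = 70.200 + 46.368 + 65.952 = 182.52 W.
Ideal ⇒ P_in = P_out, so I_p = P_out/V_p = 182.52/240 = 0.760 A.

I_p ≈ 0.760 A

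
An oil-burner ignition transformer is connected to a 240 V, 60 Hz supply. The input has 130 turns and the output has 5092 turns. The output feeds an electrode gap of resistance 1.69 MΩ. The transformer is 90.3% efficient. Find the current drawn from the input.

V_out = 240 × 5092/130 = 9400.6 V.
I_out = V_out/R = 9400.6/(1.69×10^6) = 0.0055625 A.
P_out = V_out I_out = 9400.6 × 0.0055625 = 52.291 W.
P_in = P_out/η = 52.291/0.903 = 57.908 W.
I_in = P_in/V_in = 57.908/240 = 0.241 A.

I_in ≈ 0.241 A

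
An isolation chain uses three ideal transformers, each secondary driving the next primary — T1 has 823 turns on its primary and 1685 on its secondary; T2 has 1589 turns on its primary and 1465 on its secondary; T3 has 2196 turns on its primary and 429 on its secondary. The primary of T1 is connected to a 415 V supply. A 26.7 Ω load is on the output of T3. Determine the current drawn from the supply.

Secondary of T1: V = 415.00 × 1685/823 = 849.67 V.
Secondary of T2: V = 849.67 × 1465/1589 = 783.36 V.
Secondary of T3: V = 783.36 × 429/2196 = 153.03 V.
I_load = 153.03/26.7 = 5.7316 A, so P_out = 153.03 × 5.7316 = 877.13 W.
All ideal ⇒ P_in = P_out, so I_supply = 877.13/415 = 2.11 A.

I_supply ≈ 2.11 A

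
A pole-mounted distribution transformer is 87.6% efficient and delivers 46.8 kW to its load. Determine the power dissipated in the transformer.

P_loss ≈ 6620 W

P_in = P_out/η = 46800/0.876 = 53424.7 W.
P_loss = P_in − P_out = 53424.7 − 46800 = 6620 W.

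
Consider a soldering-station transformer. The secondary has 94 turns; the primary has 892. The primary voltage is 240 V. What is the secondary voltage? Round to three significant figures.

V_s/V_p = N_s/N_p, so V_s = 240 × 94/892 = 25.3 V.

V_s ≈ 25.3 V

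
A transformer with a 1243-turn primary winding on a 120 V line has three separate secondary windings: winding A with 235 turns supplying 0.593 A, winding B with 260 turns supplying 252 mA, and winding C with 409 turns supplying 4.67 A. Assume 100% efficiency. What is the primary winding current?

V_A = 120 × 235/1243 = 22.687 V; V_B = 120 × 260/1243 = 25.101 V; V_C = 120 × 409/1243 = 39.485 V.
P_out = V_A I_A + V_B I_B + V_C I_C = 22.687×0.593 + 25.101×0.252 + 39.485×4.67 = 13.453 + 6.3253 + 184.40 = 204.17 W.
Ideal ⇒ P_in = P_out, so I_p = P_out/V_p = 204.17/120 = 1.70 A.

I_p ≈ 1.70 A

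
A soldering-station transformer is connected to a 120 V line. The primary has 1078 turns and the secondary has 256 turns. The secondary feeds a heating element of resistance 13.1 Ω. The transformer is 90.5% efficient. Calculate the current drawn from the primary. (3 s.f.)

V_s = 120 × 256/1078 = 28.497 V.
I_s = V_s/R = 28.497/13.1 = 2.1754 A.
P_out = V_s I_s = 28.497 × 2.1754 = 61.992 W.
P_in = P_out/η = 61.992/0.905 = 68.499 W.
I_p = P_in/V_p = 68.499/120 = 0.571 A.

I_p ≈ 0.571 A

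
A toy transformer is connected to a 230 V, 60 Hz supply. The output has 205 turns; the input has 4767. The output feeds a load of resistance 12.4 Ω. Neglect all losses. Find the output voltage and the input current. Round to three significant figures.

V_out = V_in × N_out/N_in = 230 × 205/4767 = 9.8909 V.
I_out = V_out/R = 9.8909/12.4 = 0.79765 A.
I_in = I_out × N_out/N_in = 0.79765 × 205/4767 = 0.0343 A.

V_out ≈ 9.89 V, I_in ≈ 0.0343 A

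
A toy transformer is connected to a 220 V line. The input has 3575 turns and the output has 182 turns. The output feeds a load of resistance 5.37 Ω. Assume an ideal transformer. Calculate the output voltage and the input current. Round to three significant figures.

V_out ≈ 11.2 V, I_in ≈ 0.106 A

V_out = V_in × N_out/N_in = 220 × 182/3575 = 11.200 V.
I_out = V_out/R = 11.200/5.37 = 2.0857 A.
I_in = I_out × N_out/N_in = 2.0857 × 182/3575 = 0.106 A.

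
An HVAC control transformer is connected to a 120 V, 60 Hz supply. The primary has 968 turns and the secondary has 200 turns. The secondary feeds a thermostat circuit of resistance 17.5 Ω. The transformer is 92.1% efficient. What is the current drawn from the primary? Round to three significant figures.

I_p ≈ 0.318 A

V_s = 120 × 200/968 = 24.793 V.
I_s = V_s/R = 24.793/17.5 = 1.4168 A.
P_out = V_s I_s = 24.793 × 1.4168 = 35.126 W.
P_in = P_out/η = 35.126/0.921 = 38.139 W.
I_p = P_in/V_p = 38.139/120 = 0.318 A.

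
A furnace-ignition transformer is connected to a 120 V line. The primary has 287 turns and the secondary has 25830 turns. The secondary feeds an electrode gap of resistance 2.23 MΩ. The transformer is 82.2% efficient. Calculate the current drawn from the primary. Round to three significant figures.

I_p ≈ 0.530 A

V_s = 120 × 25830/287 = 10800 V.
I_s = V_s/R = 10800/(2.23×10^6) = 0.0048430 A.
P_out = V_s I_s = 10800 × 0.0048430 = 52.305 W.
P_in = P_out/η = 52.305/0.822 = 63.631 W.
I_p = P_in/V_p = 63.631/120 = 0.530 A.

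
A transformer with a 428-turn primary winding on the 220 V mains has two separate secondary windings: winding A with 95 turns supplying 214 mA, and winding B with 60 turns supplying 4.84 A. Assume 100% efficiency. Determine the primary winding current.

I_p ≈ 0.726 A

V_A = 220 × 95/428 = 48.832 V; V_B = 220 × 60/428 = 30.841 V.
P_out = V_A I_A + V_B I_B = 48.832×0.214 + 30.841×4.84 = 10.450 + 149.27 = 159.72 W.
Ideal ⇒ P_in = P_out, so I_p = P_out/V_p = 159.72/220 = 0.726 A.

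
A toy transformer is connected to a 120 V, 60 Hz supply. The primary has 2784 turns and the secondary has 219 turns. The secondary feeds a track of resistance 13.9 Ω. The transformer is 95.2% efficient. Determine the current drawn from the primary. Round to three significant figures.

I_p ≈ 0.0561 A

V_s = 120 × 219/2784 = 9.4397 V.
I_s = V_s/R = 9.4397/13.9 = 0.67911 A.
P_out = V_s I_s = 9.4397 × 0.67911 = 6.4106 W.
P_in = P_out/η = 6.4106/0.952 = 6.7338 W.
I_p = P_in/V_p = 6.7338/120 = 0.0561 A.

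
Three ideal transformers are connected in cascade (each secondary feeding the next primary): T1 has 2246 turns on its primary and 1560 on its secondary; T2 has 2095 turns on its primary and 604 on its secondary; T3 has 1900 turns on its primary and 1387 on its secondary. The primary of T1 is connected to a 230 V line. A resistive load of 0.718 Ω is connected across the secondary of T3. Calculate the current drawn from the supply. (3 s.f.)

I_supply ≈ 6.85 A

After T1: V = 230.00 × 1560/2246 = 159.75 V.
After T2: V = 159.75 × 604/2095 = 46.057 V.
After T3: V = 46.057 × 1387/1900 = 33.622 V.
I_load = 33.622/0.718 = 46.827 A, so P_out = 33.622 × 46.827 = 1574.4 W.
All ideal ⇒ P_in = P_out, so I_supply = 1574.4/230 = 6.85 A.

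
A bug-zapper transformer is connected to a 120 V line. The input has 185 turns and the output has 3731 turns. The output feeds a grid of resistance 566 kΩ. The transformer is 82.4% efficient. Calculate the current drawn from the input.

V_out = 120 × 3731/185 = 2420.1 V.
I_out = V_out/R = 2420.1/566000 = 0.0042758 A.
P_out = V_out I_out = 2420.1 × 0.0042758 = 10.348 W.
P_in = P_out/η = 10.348/0.824 = 12.558 W.
I_in = P_in/V_in = 12.558/120 = 0.105 A.

I_in ≈ 0.105 A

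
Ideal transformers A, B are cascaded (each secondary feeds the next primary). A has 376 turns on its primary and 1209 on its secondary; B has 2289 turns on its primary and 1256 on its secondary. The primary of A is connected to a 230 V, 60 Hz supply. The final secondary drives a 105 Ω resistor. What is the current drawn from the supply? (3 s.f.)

I_supply ≈ 6.82 A

Secondary of A: V = 230.00 × 1209/376 = 739.55 V.
Secondary of B: V = 739.55 × 1256/2289 = 405.80 V.
I_load = 405.80/105 = 3.8647 A, so P_out = 405.80 × 3.8647 = 1568.3 W.
All ideal ⇒ P_in = P_out, so I_supply = 1568.3/230 = 6.82 A.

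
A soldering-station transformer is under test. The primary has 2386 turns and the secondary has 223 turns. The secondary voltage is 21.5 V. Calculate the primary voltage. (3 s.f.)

V_p ≈ 230 V

V_p/V_s = N_p/N_s, so V_p = 21.5 × 2386/223 = 230 V.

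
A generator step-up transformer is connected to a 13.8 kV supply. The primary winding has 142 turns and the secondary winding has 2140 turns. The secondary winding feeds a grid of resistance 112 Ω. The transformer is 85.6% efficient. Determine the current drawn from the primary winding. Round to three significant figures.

V_s = 13800 × 2140/142 = 207970 V.
I_s = V_s/R = 207970/112 = 1856.9 A.
P_out = V_s I_s = 207970 × 1856.9 = 3.8618×10^8 W.
P_in = P_out/η = 3.8618×10^8/0.856 = 4.5115×10^8 W.
I_p = P_in/V_p = 4.5115×10^8/13800 = 32700 A.

I_p ≈ 32700 A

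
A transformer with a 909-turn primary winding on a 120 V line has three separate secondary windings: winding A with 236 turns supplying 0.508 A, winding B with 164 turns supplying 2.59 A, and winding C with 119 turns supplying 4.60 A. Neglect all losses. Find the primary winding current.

V_A = 120 × 236/909 = 31.155 V; V_B = 120 × 164/909 = 21.650 V; V_C = 120 × 119/909 = 15.710 V.
P_out = V_A I_A + V_B I_B + V_C I_C = 31.155×0.508 + 21.650×2.59 + 15.710×4.60 = 15.827 + 56.074 + 72.264 = 144.16 W.
Ideal ⇒ P_in = P_out, so I_p = P_out/V_p = 144.16/120 = 1.20 A.

I_p ≈ 1.20 A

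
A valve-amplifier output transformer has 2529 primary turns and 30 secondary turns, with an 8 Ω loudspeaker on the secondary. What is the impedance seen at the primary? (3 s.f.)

Z_p = (N_p/N_s)² × Z_s = (2529/30)² × 8 = 56900 Ω.

Z_p ≈ 56900 Ω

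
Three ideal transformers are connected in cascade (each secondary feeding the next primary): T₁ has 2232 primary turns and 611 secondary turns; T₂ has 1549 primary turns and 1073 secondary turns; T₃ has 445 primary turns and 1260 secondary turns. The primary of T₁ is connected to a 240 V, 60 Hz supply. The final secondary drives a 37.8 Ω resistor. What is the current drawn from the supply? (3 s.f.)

Secondary of T₁: V = 240.00 × 611/2232 = 65.699 V.
Secondary of T₂: V = 65.699 × 1073/1549 = 45.510 V.
Secondary of T₃: V = 45.510 × 1260/445 = 128.86 V.
I_load = 128.86/37.8 = 3.4090 A, so P_out = 128.86 × 3.4090 = 439.28 W.
All ideal ⇒ P_in = P_out, so I_supply = 439.28/240 = 1.83 A.

I_supply ≈ 1.83 A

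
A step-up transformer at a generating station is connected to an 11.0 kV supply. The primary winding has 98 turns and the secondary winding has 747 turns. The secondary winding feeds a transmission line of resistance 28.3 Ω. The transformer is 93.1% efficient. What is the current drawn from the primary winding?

I_p ≈ 24300 A

V_s = 11000 × 747/98 = 83847 V.
I_s = V_s/R = 83847/28.3 = 2962.8 A.
P_out = V_s I_s = 83847 × 2962.8 = 2.4842×10^8 W.
P_in = P_out/η = 2.4842×10^8/0.931 = 2.6683×10^8 W.
I_p = P_in/V_p = 2.6683×10^8/11000 = 24300 A.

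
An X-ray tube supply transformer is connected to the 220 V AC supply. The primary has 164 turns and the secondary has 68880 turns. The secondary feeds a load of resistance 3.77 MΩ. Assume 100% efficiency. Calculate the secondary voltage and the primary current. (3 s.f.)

V_s ≈ 92400 V, I_p ≈ 10.3 A

V_s = V_p × N_s/N_p = 220 × 68880/164 = 92400 V.
I_s = V_s/R = 92400/(3.77×10^6) = 0.024509 A.
I_p = I_s × N_s/N_p = 0.024509 × 68880/164 = 10.3 A.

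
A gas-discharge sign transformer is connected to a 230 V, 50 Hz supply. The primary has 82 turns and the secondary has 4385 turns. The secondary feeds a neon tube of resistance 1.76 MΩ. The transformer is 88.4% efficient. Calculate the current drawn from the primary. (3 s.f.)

I_p ≈ 0.423 A

V_s = 230 × 4385/82 = 12299 V.
I_s = V_s/R = 12299/(1.76×10^6) = 0.0069883 A.
P_out = V_s I_s = 12299 × 0.0069883 = 85.952 W.
P_in = P_out/η = 85.952/0.884 = 97.230 W.
I_p = P_in/V_p = 97.230/230 = 0.423 A.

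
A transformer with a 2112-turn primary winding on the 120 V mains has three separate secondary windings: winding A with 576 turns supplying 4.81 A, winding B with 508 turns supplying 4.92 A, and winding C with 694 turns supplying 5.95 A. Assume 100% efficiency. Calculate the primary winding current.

V_A = 120 × 576/2112 = 32.727 V; V_B = 120 × 508/2112 = 28.864 V; V_C = 120 × 694/2112 = 39.432 V.
P_out = V_A I_A + V_B I_B + V_C I_C = 32.727×4.81 + 28.864×4.92 + 39.432×5.95 = 157.42 + 142.01 + 234.62 = 534.05 W.
Ideal ⇒ P_in = P_out, so I_p = P_out/V_p = 534.05/120 = 4.45 A.

I_p ≈ 4.45 A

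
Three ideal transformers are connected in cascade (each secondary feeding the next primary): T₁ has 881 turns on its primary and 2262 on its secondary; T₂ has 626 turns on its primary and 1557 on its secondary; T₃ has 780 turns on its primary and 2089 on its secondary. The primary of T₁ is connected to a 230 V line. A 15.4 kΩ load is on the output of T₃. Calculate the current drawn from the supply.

Secondary of T₁: V = 230.00 × 2262/881 = 590.53 V.
Secondary of T₂: V = 590.53 × 1557/626 = 1468.8 V.
Secondary of T₃: V = 1468.8 × 2089/780 = 3933.7 V.
I_load = 3933.7/15400 = 0.25544 A, so P_out = 3933.7 × 0.25544 = 1004.8 W.
All ideal ⇒ P_in = P_out, so I_supply = 1004.8/230 = 4.37 A.

I_supply ≈ 4.37 A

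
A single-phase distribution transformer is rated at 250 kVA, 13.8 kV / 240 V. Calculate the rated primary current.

I_p ≈ 18.1 A

I_p = S/V_p = 250000/13800 = 18.1 A.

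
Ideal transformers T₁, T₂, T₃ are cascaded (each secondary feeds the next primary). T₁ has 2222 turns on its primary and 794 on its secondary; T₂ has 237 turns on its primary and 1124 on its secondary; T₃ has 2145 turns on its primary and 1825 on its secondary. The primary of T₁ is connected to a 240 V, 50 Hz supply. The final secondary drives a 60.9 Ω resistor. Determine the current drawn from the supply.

Secondary of T₁: V = 240.00 × 794/2222 = 85.761 V.
Secondary of T₂: V = 85.761 × 1124/237 = 406.73 V.
Secondary of T₃: V = 406.73 × 1825/2145 = 346.05 V.
I_load = 346.05/60.9 = 5.6823 A, so P_out = 346.05 × 5.6823 = 1966.4 W.
All ideal ⇒ P_in = P_out, so I_supply = 1966.4/240 = 8.19 A.

I_supply ≈ 8.19 A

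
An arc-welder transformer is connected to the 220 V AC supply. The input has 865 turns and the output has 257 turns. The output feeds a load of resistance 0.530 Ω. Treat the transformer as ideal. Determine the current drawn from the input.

I_in ≈ 36.6 A

V_out = V_in × N_out/N_in = 220 × 257/865 = 65.364 V.
I_out = V_out/R = 65.364/0.530 = 123.33 A.
For an ideal transformer I_in N_in = I_out N_out, so I_in = 123.33 × 257/865 = 36.6 A.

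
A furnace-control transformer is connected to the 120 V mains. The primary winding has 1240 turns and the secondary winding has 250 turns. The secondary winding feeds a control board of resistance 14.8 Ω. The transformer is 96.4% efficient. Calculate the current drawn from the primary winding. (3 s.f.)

V_s = 120 × 250/1240 = 24.194 V.
I_s = V_s/R = 24.194/14.8 = 1.6347 A.
P_out = V_s I_s = 24.194 × 1.6347 = 39.549 W.
P_in = P_out/η = 39.549/0.964 = 41.026 W.
I_p = P_in/V_p = 41.026/120 = 0.342 A.

I_p ≈ 0.342 A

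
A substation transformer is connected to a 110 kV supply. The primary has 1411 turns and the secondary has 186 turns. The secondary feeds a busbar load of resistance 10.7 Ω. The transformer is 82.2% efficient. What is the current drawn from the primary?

V_s = 110000 × 186/1411 = 14500 V.
I_s = V_s/R = 14500/10.7 = 1355.2 A.
P_out = V_s I_s = 14500 × 1355.2 = 1.9650×10^7 W.
P_in = P_out/η = 1.9650×10^7/0.822 = 2.3906×10^7 W.
I_p = P_in/V_p = 2.3906×10^7/110000 = 217 A.

I_p ≈ 217 A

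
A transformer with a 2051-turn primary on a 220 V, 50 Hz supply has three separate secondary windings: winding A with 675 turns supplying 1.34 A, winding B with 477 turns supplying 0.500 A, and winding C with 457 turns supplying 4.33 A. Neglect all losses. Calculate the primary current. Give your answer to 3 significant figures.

I_p ≈ 1.52 A

V_A = 220 × 675/2051 = 72.404 V; V_B = 220 × 477/2051 = 51.165 V; V_C = 220 × 457/2051 = 49.020 V.
P_out = V_A I_A + V_B I_B + V_C I_C = 72.404×1.34 + 51.165×0.500 + 49.020×4.33 = 97.021 + 25.583 + 212.26 = 334.86 W.
Ideal ⇒ P_in = P_out, so I_p = P_out/V_p = 334.86/220 = 1.52 A.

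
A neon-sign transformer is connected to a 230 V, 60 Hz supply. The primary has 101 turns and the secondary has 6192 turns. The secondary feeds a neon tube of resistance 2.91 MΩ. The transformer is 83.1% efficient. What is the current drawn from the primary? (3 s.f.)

I_p ≈ 0.357 A

V_s = 230 × 6192/101 = 14101 V.
I_s = V_s/R = 14101/(2.91×10^6) = 0.0048456 A.
P_out = V_s I_s = 14101 × 0.0048456 = 68.325 W.
P_in = P_out/η = 68.325/0.831 = 82.221 W.
I_p = P_in/V_p = 82.221/230 = 0.357 A.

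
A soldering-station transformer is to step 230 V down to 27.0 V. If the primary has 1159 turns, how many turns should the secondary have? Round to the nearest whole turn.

N_s/N_p = V_s/V_p, so N_s = 1159 × 27.0/230 = 136.1 ≈ 136 turns.

N_s = 136 turns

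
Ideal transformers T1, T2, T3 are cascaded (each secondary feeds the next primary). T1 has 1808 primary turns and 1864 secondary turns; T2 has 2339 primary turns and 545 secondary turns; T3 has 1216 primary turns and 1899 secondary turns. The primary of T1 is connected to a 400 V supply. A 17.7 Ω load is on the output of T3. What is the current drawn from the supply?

I_supply ≈ 3.18 A

After T1: V = 400.00 × 1864/1808 = 412.39 V.
After T2: V = 412.39 × 545/2339 = 96.089 V.
After T3: V = 96.089 × 1899/1216 = 150.06 V.
I_load = 150.06/17.7 = 8.4780 A, so P_out = 150.06 × 8.4780 = 1272.2 W.
All ideal ⇒ P_in = P_out, so I_supply = 1272.2/400 = 3.18 A.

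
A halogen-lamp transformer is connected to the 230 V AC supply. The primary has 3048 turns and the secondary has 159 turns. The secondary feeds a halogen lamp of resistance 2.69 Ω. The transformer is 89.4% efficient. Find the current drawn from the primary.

I_p ≈ 0.260 A

V_s = 230 × 159/3048 = 11.998 V.
I_s = V_s/R = 11.998/2.69 = 4.4602 A.
P_out = V_s I_s = 11.998 × 4.4602 = 53.514 W.
P_in = P_out/η = 53.514/0.894 = 59.859 W.
I_p = P_in/V_p = 59.859/230 = 0.260 A.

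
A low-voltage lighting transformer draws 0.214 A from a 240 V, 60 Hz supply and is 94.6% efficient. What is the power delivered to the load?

P_out ≈ 48.6 W

P_in = V_p I_p = 240 × 0.214 = 51.360 W.
P_out = η P_in = 0.946 × 51.360 = 48.6 W.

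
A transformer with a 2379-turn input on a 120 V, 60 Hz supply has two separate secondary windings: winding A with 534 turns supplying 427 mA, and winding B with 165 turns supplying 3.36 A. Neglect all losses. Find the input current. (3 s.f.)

V_A = 120 × 534/2379 = 26.936 V; V_B = 120 × 165/2379 = 8.3228 V.
P_out = V_A I_A + V_B I_B = 26.936×0.427 + 8.3228×3.36 = 11.502 + 27.965 = 39.466 W.
Ideal ⇒ P_in = P_out, so I_in = P_out/V_in = 39.466/120 = 0.329 A.

I_in ≈ 0.329 A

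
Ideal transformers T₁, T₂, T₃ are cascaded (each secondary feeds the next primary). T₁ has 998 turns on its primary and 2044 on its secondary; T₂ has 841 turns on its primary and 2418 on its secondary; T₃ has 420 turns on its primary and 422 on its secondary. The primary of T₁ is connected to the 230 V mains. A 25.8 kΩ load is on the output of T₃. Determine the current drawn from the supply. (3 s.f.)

Secondary of T₁: V = 230.00 × 2044/998 = 471.06 V.
Secondary of T₂: V = 471.06 × 2418/841 = 1354.4 V.
Secondary of T₃: V = 1354.4 × 422/420 = 1360.8 V.
I_load = 1360.8/25800 = 0.052745 A, so P_out = 1360.8 × 0.052745 = 71.777 W.
All ideal ⇒ P_in = P_out, so I_supply = 71.777/230 = 0.312 A.

I_supply ≈ 0.312 A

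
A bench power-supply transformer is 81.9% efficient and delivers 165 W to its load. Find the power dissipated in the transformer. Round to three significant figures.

P_loss ≈ 36.5 W

P_in = P_out/η = 165/0.819 = 201.465 W.
P_loss = P_in − P_out = 201.465 − 165 = 36.5 W.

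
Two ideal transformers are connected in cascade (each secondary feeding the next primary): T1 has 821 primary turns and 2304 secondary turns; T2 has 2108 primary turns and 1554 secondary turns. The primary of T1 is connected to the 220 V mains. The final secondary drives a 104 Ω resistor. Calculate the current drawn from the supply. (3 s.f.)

After T1: V = 220.00 × 2304/821 = 617.39 V.
After T2: V = 617.39 × 1554/2108 = 455.14 V.
I_load = 455.14/104 = 4.3763 A, so P_out = 455.14 × 4.3763 = 1991.8 W.
All ideal ⇒ P_in = P_out, so I_supply = 1991.8/220 = 9.05 A.

I_supply ≈ 9.05 A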